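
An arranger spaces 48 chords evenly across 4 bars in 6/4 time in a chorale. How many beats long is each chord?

4 bars × 6 beats/bar = 24 beats total.
24 beats ÷ 48 chords = 0.5 beats per chord.
(That is an eighth note.)

0.5 beats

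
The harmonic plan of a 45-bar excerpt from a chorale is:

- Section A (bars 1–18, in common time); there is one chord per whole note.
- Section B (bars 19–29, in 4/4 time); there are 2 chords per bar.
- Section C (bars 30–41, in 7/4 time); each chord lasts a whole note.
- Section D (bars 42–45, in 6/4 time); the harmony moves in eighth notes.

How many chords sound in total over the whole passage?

A: 18·4 = 72 beats, 72/4 = 18 chords.
B: 11·4 = 44 beats, 44/2 = 22 chords.
C: 12·7 = 84 beats, 84/4 = 21 chords.
D: 4·6 = 24 beats, 24/0.5 = 48 chords.
Total: 18 + 22 + 21 + 48 = 109.

109 chords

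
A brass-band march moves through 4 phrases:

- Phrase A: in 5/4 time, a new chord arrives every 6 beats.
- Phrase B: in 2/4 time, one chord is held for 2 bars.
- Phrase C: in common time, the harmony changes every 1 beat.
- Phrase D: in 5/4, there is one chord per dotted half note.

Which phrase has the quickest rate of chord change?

A: 5 beats/bar ÷ 6 beats/chord = 5/6 chords/bar.
B: 2 beats/bar ÷ 4 beats/chord = 0.5 chords/bar.
C: 4 beats/bar ÷ 1 beat/chord = 4 chords/bar.
D: 5 beats/bar ÷ 3 beats/chord = 5/3 chords/bar.
Fastest is C at 4 chords/bar.

Phrase C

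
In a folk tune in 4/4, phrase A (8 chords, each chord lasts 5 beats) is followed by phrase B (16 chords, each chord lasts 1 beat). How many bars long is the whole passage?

A: 8 × 5 = 40 beats = 10 bars.
B: 16 × 1 = 16 beats = 4 bars.
Total: 10 + 4 = 14 bars.

14 bars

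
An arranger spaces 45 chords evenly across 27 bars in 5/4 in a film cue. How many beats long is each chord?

27 bars × 5 beats/bar = 135 beats total.
135 beats ÷ 45 chords = 3 beats per chord.
(That is a dotted half note.)

3 beats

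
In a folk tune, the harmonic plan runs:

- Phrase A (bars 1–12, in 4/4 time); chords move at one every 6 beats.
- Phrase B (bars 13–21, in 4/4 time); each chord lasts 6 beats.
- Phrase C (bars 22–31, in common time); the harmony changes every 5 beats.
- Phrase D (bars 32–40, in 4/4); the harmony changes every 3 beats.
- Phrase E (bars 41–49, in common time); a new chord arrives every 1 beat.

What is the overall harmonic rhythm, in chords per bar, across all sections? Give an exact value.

A: 12 × 4 = 48 beats ÷ 6 = 8 chords.
B: 9 × 4 = 36 beats ÷ 6 = 6 chords.
C: 10 × 4 = 40 beats ÷ 5 = 8 chords.
D: 9 × 4 = 36 beats ÷ 3 = 12 chords.
E: 9 × 4 = 36 beats ÷ 1 = 36 chords.
Overall: 70 chords over 49 bars → 70/49 = 10/7 chords per bar.

10/7 chords per bar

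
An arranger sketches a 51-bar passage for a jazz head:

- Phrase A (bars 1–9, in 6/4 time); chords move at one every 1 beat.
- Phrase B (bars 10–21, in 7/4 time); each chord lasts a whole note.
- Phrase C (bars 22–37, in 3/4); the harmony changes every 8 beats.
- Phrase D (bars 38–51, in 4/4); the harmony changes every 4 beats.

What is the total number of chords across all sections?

95 chords

A: 9 bars × 6 beats = 54 beats; 1 beat/chord → 54 chords.
B: 12 bars × 7 beats = 84 beats; 4 beats/chord → 21 chords.
C: 16 bars × 3 beats = 48 beats; 8 beats/chord → 6 chords.
D: 14 bars × 4 beats = 56 beats; 4 beats/chord → 14 chords.
Total: 54 + 21 + 6 + 14 = 95.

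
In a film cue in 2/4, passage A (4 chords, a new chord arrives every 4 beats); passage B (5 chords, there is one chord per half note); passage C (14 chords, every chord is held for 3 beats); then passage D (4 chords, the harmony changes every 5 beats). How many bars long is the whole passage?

44 bars

A: 4 × 4 = 16 beats = 8 bars.
B: 5 × 2 = 10 beats = 5 bars.
C: 14 × 3 = 42 beats = 21 bars.
D: 4 × 5 = 20 beats = 10 bars.
Total: 8 + 5 + 21 + 10 = 44 bars.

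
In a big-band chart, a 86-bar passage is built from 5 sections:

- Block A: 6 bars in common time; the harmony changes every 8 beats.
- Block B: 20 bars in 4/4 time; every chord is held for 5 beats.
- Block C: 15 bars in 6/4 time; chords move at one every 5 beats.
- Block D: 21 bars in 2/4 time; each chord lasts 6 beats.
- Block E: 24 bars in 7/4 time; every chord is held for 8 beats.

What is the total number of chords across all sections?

65 chords

A: 6·4 = 24 beats, 24/8 = 3 chords.
B: 20·4 = 80 beats, 80/5 = 16 chords.
C: 15·6 = 90 beats, 90/5 = 18 chords.
D: 21·2 = 42 beats, 42/6 = 7 chords.
E: 24·7 = 168 beats, 168/8 = 21 chords.
Total: 3 + 16 + 18 + 7 + 21 = 65.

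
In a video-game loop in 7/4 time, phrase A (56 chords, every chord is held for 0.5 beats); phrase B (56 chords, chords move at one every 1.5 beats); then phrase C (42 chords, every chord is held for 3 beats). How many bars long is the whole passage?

A: 56 × 0.5 = 28 beats = 4 bars.
B: 56 × 1.5 = 84 beats = 12 bars.
C: 42 × 3 = 126 beats = 18 bars.
Total: 4 + 12 + 18 = 34 bars.

34 bars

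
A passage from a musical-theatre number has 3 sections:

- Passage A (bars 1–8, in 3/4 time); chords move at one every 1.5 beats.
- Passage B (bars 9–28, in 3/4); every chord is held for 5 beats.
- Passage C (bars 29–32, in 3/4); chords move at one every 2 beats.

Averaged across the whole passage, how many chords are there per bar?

A: 8 bars of 3 beats is 24 beats; at 1.5 beats each that's 16 chords.
B: 20 bars of 3 beats is 60 beats; at 5 beats each that's 12 chords.
C: 4 bars of 3 beats is 12 beats; at 2 beats each that's 6 chords.
Overall: 34 chords over 32 bars → 34/32 = 17/16 chords per bar.

17/16 chords per bar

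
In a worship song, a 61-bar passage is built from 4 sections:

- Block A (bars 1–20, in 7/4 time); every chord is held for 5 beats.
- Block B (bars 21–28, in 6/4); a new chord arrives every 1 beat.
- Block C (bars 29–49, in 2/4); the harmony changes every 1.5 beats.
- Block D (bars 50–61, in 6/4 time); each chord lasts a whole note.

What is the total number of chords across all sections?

A has 140 beats and chords last 5 each, so 28 chords.
B has 48 beats and chords last 1 each, so 48 chords.
C has 42 beats and chords last 1.5 each, so 28 chords.
D has 72 beats and chords last 4 each, so 18 chords.
Total: 28 + 48 + 28 + 18 = 122.

122 chords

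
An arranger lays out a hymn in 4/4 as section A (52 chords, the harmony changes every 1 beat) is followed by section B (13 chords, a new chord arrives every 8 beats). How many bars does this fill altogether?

39 bars

A: 52 × 1 = 52 beats = 13 bars.
B: 13 × 8 = 104 beats = 26 bars.
Total: 13 + 26 = 39 bars.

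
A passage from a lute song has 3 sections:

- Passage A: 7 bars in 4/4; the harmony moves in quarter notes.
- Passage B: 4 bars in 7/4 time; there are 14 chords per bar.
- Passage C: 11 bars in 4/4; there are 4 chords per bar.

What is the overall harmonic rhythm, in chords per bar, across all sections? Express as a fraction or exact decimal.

A: 7 bars of 4 beats is 28 beats; at 1 beat each that's 28 chords.
B: 4 bars of 7 beats is 28 beats; at 0.5 beats each that's 56 chords.
C: 11 bars of 4 beats is 44 beats; at 1 beat each that's 44 chords.
Overall: 128 chords over 22 bars → 128/22 = 64/11 chords per bar.

64/11 chords per bar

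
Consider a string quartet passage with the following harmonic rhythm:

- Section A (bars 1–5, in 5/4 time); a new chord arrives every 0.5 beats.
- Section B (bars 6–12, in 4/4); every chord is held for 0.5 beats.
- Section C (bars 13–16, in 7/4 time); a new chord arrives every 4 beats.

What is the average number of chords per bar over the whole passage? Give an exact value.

A: 5 bars of 5 beats is 25 beats; at 0.5 beats each that's 50 chords.
B: 7 bars of 4 beats is 28 beats; at 0.5 beats each that's 56 chords.
C: 4 bars of 7 beats is 28 beats; at 4 beats each that's 7 chords.
Overall: 113 chords over 16 bars → 113/16 = 113/16 chords per bar.

113/16 chords per bar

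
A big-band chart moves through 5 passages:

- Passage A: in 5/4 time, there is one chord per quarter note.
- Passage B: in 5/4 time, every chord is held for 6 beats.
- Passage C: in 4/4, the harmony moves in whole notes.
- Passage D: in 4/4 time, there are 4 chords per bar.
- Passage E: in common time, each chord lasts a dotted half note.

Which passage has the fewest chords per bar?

Passage B

A: 5 beats/bar ÷ 1 beat/chord = 5 chords/bar.
B: 5 beats/bar ÷ 6 beats/chord = 5/6 chords/bar.
C: 4 beats/bar ÷ 4 beats/chord = 1 chord/bar.
D: 4 beats/bar ÷ 1 beat/chord = 4 chords/bar.
E: 4 beats/bar ÷ 3 beats/chord = 4/3 chords/bar.
Slowest is B at 5/6 chords/bar.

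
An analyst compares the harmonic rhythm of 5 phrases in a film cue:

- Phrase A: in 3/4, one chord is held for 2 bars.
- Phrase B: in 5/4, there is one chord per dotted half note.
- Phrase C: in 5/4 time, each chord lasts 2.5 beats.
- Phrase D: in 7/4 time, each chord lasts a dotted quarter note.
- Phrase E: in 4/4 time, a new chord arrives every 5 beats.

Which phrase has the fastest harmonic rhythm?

A: 3/6 = 0.5 chords/bar.
B: 5/3 = 5/3 chords/bar.
C: 5/2.5 = 2 chords/bar.
D: 7/1.5 = 14/3 chords/bar.
E: 4/5 = 0.8 chords/bar.
Fastest is D at 14/3 chords/bar.

Phrase D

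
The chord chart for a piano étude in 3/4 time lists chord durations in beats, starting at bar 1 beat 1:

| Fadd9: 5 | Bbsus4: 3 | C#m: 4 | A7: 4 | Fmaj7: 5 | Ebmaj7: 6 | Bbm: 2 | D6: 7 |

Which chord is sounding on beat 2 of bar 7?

Fmaj7

Beat 2 of bar 7 is beat (7−1)×3 + 2 = 20 overall.
Running totals: Fadd9 ends at 5, Bbsus4 ends at 8, C#m ends at 12, A7 ends at 16, Fmaj7 ends at 21.
Beat 20 falls within Fmaj7.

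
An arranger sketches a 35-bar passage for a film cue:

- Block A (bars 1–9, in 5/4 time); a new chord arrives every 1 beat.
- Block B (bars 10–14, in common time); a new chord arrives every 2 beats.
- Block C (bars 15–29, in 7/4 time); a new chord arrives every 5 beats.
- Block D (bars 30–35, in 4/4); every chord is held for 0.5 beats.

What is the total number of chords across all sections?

A: 9 bars × 5 beats = 45 beats; 1 beat/chord → 45 chords.
B: 5 bars × 4 beats = 20 beats; 2 beats/chord → 10 chords.
C: 15 bars × 7 beats = 105 beats; 5 beats/chord → 21 chords.
D: 6 bars × 4 beats = 24 beats; 0.5 beats/chord → 48 chords.
Total: 45 + 10 + 21 + 48 = 124.

124 chords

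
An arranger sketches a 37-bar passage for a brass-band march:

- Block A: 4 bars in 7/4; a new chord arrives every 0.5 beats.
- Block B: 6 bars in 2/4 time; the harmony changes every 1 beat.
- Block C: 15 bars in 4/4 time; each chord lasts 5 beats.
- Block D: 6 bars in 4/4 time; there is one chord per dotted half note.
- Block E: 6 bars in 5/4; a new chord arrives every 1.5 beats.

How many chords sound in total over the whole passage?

108 chords

A: 4 bars × 7 beats = 28 beats; 0.5 beats/chord → 56 chords.
B: 6 bars × 2 beats = 12 beats; 1 beat/chord → 12 chords.
C: 15 bars × 4 beats = 60 beats; 5 beats/chord → 12 chords.
D: 6 bars × 4 beats = 24 beats; 3 beats/chord → 8 chords.
E: 6 bars × 5 beats = 30 beats; 1.5 beats/chord → 20 chords.
Total: 56 + 12 + 12 + 8 + 20 = 108.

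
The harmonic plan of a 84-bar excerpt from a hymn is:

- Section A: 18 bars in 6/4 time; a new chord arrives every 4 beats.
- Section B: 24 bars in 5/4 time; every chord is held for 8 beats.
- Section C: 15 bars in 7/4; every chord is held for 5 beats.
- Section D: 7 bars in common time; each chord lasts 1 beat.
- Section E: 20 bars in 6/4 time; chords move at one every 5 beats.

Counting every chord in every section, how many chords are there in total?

A: 18·6 = 108 beats, 108/4 = 27 chords.
B: 24·5 = 120 beats, 120/8 = 15 chords.
C: 15·7 = 105 beats, 105/5 = 21 chords.
D: 7·4 = 28 beats, 28/1 = 28 chords.
E: 20·6 = 120 beats, 120/5 = 24 chords.
Total: 27 + 15 + 21 + 28 + 24 = 115.

115 chords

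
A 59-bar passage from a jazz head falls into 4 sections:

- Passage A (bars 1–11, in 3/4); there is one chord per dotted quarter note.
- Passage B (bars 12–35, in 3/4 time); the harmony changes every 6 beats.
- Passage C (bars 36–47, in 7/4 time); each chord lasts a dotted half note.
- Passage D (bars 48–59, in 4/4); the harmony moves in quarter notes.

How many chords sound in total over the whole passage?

A: 11 bars × 3 beats = 33 beats; 1.5 beats/chord → 22 chords.
B: 24 bars × 3 beats = 72 beats; 6 beats/chord → 12 chords.
C: 12 bars × 7 beats = 84 beats; 3 beats/chord → 28 chords.
D: 12 bars × 4 beats = 48 beats; 1 beat/chord → 48 chords.
Total: 22 + 12 + 28 + 48 = 110.

110 chords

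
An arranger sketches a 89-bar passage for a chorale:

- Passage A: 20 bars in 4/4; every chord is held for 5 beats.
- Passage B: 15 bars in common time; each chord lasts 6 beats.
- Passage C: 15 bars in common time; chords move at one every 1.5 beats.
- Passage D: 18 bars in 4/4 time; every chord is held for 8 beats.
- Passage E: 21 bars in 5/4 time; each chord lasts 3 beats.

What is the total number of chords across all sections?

A: 20 bars × 4 beats = 80 beats; 5 beats/chord → 16 chords.
B: 15 bars × 4 beats = 60 beats; 6 beats/chord → 10 chords.
C: 15 bars × 4 beats = 60 beats; 1.5 beats/chord → 40 chords.
D: 18 bars × 4 beats = 72 beats; 8 beats/chord → 9 chords.
E: 21 bars × 5 beats = 105 beats; 3 beats/chord → 35 chords.
Total: 16 + 10 + 40 + 9 + 35 = 110.

110 chords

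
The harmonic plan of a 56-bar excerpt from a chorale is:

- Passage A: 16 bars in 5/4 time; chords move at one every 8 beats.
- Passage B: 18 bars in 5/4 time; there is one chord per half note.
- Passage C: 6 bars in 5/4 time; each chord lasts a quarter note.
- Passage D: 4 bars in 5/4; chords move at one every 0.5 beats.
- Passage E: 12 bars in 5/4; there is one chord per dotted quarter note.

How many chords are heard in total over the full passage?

A has 80 beats and chords last 8 each, so 10 chords.
B has 90 beats and chords last 2 each, so 45 chords.
C has 30 beats and chords last 1 each, so 30 chords.
D has 20 beats and chords last 0.5 each, so 40 chords.
E has 60 beats and chords last 1.5 each, so 40 chords.
Total: 10 + 45 + 30 + 40 + 40 = 165.

165 chords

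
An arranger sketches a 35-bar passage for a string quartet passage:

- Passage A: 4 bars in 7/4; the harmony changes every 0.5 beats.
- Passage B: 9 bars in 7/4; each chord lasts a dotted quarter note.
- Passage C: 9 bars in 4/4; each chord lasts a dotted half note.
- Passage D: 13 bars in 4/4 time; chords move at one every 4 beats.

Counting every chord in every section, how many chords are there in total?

123 chords

A: 4 bars × 7 beats = 28 beats; 0.5 beats/chord → 56 chords.
B: 9 bars × 7 beats = 63 beats; 1.5 beats/chord → 42 chords.
C: 9 bars × 4 beats = 36 beats; 3 beats/chord → 12 chords.
D: 13 bars × 4 beats = 52 beats; 4 beats/chord → 13 chords.
Total: 56 + 42 + 12 + 13 = 123.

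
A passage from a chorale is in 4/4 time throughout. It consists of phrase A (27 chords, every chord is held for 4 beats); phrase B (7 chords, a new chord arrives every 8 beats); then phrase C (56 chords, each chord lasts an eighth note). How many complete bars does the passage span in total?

48 bars

A: 27 × 4 = 108 beats = 27 bars.
B: 7 × 8 = 56 beats = 14 bars.
C: 56 × 0.5 = 28 beats = 7 bars.
Total: 27 + 14 + 7 = 48 bars.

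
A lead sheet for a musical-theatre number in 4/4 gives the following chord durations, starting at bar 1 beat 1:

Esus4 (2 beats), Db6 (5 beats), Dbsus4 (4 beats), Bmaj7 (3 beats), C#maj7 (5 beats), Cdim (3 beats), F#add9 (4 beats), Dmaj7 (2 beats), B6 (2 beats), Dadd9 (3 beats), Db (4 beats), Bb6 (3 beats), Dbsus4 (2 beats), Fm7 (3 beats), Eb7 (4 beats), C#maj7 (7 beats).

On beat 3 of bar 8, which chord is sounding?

Beat 3 of bar 8 is beat (8−1)×4 + 3 = 31 overall.
Running totals: Esus4 ends at 2, Db6 ends at 7, Dbsus4 ends at 11, Bmaj7 ends at 14, C#maj7 ends at 19, Cdim ends at 22, F#add9 ends at 26, Dmaj7 ends at 28, B6 ends at 30, Dadd9 ends at 33.
Beat 31 falls within Dadd9.

Dadd9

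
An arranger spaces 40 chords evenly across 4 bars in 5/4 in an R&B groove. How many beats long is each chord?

0.5 beats

4 bars × 5 beats/bar = 20 beats total.
20 beats ÷ 40 chords = 0.5 beats per chord.
(That is an eighth note.)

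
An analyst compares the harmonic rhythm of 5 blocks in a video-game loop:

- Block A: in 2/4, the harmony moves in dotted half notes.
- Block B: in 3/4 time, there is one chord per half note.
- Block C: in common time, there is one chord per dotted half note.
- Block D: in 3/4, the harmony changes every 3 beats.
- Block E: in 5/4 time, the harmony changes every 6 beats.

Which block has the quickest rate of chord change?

A: 2 beats/bar ÷ 3 beats/chord = 2/3 chords/bar.
B: 3 beats/bar ÷ 2 beats/chord = 1.5 chords/bar.
C: 4 beats/bar ÷ 3 beats/chord = 4/3 chords/bar.
D: 3 beats/bar ÷ 3 beats/chord = 1 chord/bar.
E: 5 beats/bar ÷ 6 beats/chord = 5/6 chords/bar.
Fastest is B at 1.5 chords/bar.

Block B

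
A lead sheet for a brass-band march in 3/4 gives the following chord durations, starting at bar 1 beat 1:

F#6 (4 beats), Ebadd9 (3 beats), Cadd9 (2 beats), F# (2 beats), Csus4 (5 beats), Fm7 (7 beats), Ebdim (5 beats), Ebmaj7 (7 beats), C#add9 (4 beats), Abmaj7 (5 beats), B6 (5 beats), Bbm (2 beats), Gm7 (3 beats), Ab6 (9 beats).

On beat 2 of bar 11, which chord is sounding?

Ebmaj7

Beat 2 of bar 11 is beat (11−1)×3 + 2 = 32 overall.
Running totals: F#6 ends at 4, Ebadd9 ends at 7, Cadd9 ends at 9, F# ends at 11, Csus4 ends at 16, Fm7 ends at 23, Ebdim ends at 28, Ebmaj7 ends at 35.
Beat 32 falls within Ebmaj7.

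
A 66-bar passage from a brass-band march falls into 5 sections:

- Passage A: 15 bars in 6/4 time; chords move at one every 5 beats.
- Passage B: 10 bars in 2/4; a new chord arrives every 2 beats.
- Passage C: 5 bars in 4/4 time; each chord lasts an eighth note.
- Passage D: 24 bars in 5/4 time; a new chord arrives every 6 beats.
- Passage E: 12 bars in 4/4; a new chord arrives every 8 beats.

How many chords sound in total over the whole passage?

A has 90 beats and chords last 5 each, so 18 chords.
B has 20 beats and chords last 2 each, so 10 chords.
C has 20 beats and chords last 0.5 each, so 40 chords.
D has 120 beats and chords last 6 each, so 20 chords.
E has 48 beats and chords last 8 each, so 6 chords.
Total: 18 + 10 + 40 + 20 + 6 = 94.

94 chords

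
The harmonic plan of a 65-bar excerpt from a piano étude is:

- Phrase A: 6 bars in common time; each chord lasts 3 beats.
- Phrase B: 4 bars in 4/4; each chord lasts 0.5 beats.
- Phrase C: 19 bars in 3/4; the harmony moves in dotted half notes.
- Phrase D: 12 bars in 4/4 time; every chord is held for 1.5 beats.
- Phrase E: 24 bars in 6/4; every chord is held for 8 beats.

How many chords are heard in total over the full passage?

A: 6 bars × 4 beats = 24 beats; 3 beats/chord → 8 chords.
B: 4 bars × 4 beats = 16 beats; 0.5 beats/chord → 32 chords.
C: 19 bars × 3 beats = 57 beats; 3 beats/chord → 19 chords.
D: 12 bars × 4 beats = 48 beats; 1.5 beats/chord → 32 chords.
E: 24 bars × 6 beats = 144 beats; 8 beats/chord → 18 chords.
Total: 8 + 32 + 19 + 32 + 18 = 109.

109 chords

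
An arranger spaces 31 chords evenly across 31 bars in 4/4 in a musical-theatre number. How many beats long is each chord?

31 bars × 4 beats/bar = 124 beats total.
124 beats ÷ 31 chords = 4 beats per chord.
(That is a whole note.)

4 beats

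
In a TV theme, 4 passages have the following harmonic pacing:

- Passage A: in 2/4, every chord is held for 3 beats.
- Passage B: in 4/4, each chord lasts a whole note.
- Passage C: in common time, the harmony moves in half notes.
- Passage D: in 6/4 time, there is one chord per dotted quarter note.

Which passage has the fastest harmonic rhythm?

A: 2 beats/bar ÷ 3 beats/chord = 2/3 chords/bar.
B: 4 beats/bar ÷ 4 beats/chord = 1 chord/bar.
C: 4 beats/bar ÷ 2 beats/chord = 2 chords/bar.
D: 6 beats/bar ÷ 1.5 beats/chord = 4 chords/bar.
Fastest is D at 4 chords/bar.

Passage D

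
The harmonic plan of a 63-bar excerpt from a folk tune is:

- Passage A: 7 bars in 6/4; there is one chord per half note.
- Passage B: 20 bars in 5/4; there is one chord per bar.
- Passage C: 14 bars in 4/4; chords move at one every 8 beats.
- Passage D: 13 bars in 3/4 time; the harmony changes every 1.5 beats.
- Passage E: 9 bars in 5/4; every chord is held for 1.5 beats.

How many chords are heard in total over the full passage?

A: 7·6 = 42 beats, 42/2 = 21 chords.
B: 20·5 = 100 beats, 100/5 = 20 chords.
C: 14·4 = 56 beats, 56/8 = 7 chords.
D: 13·3 = 39 beats, 39/1.5 = 26 chords.
E: 9·5 = 45 beats, 45/1.5 = 30 chords.
Total: 21 + 20 + 7 + 26 + 30 = 104.

104 chords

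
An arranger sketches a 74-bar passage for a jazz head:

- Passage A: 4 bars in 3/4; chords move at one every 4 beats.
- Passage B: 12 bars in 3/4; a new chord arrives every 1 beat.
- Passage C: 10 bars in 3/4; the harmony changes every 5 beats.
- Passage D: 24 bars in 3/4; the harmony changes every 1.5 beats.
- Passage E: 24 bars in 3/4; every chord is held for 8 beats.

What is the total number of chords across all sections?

A: 4 bars × 3 beats = 12 beats; 4 beats/chord → 3 chords.
B: 12 bars × 3 beats = 36 beats; 1 beat/chord → 36 chords.
C: 10 bars × 3 beats = 30 beats; 5 beats/chord → 6 chords.
D: 24 bars × 3 beats = 72 beats; 1.5 beats/chord → 48 chords.
E: 24 bars × 3 beats = 72 beats; 8 beats/chord → 9 chords.
Total: 3 + 36 + 6 + 48 + 9 = 102.

102 chords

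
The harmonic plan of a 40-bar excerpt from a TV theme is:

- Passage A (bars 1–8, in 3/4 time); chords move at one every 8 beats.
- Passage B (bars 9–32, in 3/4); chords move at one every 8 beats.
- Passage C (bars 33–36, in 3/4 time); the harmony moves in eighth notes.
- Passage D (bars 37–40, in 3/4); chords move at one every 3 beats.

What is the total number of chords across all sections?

A: 8 bars × 3 beats = 24 beats; 8 beats/chord → 3 chords.
B: 24 bars × 3 beats = 72 beats; 8 beats/chord → 9 chords.
C: 4 bars × 3 beats = 12 beats; 0.5 beats/chord → 24 chords.
D: 4 bars × 3 beats = 12 beats; 3 beats/chord → 4 chords.
Total: 3 + 9 + 24 + 4 = 40.

40 chords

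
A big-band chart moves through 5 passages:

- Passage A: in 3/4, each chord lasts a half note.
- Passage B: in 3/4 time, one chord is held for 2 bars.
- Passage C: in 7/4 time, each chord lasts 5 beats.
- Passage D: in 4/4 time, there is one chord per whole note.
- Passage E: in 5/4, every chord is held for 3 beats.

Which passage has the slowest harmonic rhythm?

A: 3 beats/bar ÷ 2 beats/chord = 1.5 chords/bar.
B: 3 beats/bar ÷ 6 beats/chord = 0.5 chords/bar.
C: 7 beats/bar ÷ 5 beats/chord = 1.4 chords/bar.
D: 4 beats/bar ÷ 4 beats/chord = 1 chord/bar.
E: 5 beats/bar ÷ 3 beats/chord = 5/3 chords/bar.
Slowest is B at 0.5 chords/bar.

Passage B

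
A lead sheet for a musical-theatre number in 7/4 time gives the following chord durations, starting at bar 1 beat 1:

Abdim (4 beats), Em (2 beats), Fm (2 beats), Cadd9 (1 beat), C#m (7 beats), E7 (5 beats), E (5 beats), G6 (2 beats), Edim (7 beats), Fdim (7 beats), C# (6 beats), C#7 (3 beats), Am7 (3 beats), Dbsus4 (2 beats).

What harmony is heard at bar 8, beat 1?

C#7

Beat 1 of bar 8 is beat (8−1)×7 + 1 = 50 overall.
Running totals: Abdim ends at 4, Em ends at 6, Fm ends at 8, Cadd9 ends at 9, C#m ends at 16, E7 ends at 21, E ends at 26, G6 ends at 28, Edim ends at 35, Fdim ends at 42, C# ends at 48, C#7 ends at 51.
Beat 50 falls within C#7.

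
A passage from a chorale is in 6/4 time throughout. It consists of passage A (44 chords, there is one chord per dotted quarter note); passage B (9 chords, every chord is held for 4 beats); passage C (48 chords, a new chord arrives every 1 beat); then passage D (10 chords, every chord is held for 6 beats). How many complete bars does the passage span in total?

A: 44 × 1.5 = 66 beats = 11 bars.
B: 9 × 4 = 36 beats = 6 bars.
C: 48 × 1 = 48 beats = 8 bars.
D: 10 × 6 = 60 beats = 10 bars.
Total: 11 + 6 + 8 + 10 = 35 bars.

35 bars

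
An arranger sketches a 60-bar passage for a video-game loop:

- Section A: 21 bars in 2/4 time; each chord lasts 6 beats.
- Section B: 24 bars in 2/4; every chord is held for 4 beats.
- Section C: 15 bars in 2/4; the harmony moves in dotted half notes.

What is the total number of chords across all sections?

29 chords

A: 21·2 = 42 beats, 42/6 = 7 chords.
B: 24·2 = 48 beats, 48/4 = 12 chords.
C: 15·2 = 30 beats, 30/3 = 10 chords.
Total: 7 + 12 + 10 = 29.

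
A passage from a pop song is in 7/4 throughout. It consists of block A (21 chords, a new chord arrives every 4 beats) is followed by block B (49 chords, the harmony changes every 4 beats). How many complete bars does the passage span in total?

A: 21 × 4 = 84 beats = 12 bars.
B: 49 × 4 = 196 beats = 28 bars.
Total: 12 + 28 = 40 bars.

40 bars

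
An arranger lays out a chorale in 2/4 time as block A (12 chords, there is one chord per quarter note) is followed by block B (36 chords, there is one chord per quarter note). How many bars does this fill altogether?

24 bars

A: 12 × 1 = 12 beats = 6 bars.
B: 36 × 1 = 36 beats = 18 bars.
Total: 6 + 18 = 24 bars.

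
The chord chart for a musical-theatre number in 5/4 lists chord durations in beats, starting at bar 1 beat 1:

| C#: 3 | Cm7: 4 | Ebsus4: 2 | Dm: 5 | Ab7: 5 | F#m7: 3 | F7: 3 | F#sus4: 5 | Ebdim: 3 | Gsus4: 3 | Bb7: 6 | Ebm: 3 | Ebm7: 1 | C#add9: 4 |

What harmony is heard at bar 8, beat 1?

Gsus4

Beat 1 of bar 8 is beat (8−1)×5 + 1 = 36 overall.
Running totals: C# ends at 3, Cm7 ends at 7, Ebsus4 ends at 9, Dm ends at 14, Ab7 ends at 19, F#m7 ends at 22, F7 ends at 25, F#sus4 ends at 30, Ebdim ends at 33, Gsus4 ends at 36.
Beat 36 falls within Gsus4.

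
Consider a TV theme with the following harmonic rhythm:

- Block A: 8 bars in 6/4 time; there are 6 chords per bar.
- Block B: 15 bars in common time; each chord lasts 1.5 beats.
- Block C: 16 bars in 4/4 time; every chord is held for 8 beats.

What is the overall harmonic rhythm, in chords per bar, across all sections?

32/13 chords per bar

A: 8 × 6 = 48 beats ÷ 1 = 48 chords.
B: 15 × 4 = 60 beats ÷ 1.5 = 40 chords.
C: 16 × 4 = 64 beats ÷ 8 = 8 chords.
Overall: 96 chords over 39 bars → 96/39 = 32/13 chords per bar.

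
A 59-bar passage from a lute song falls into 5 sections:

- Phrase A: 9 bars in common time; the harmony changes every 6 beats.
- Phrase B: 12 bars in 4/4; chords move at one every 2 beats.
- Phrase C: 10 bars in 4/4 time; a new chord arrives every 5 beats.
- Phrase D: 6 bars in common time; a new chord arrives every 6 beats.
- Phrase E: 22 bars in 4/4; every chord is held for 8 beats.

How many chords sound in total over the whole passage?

A has 36 beats and chords last 6 each, so 6 chords.
B has 48 beats and chords last 2 each, so 24 chords.
C has 40 beats and chords last 5 each, so 8 chords.
D has 24 beats and chords last 6 each, so 4 chords.
E has 88 beats and chords last 8 each, so 11 chords.
Total: 6 + 24 + 8 + 4 + 11 = 53.

53 chords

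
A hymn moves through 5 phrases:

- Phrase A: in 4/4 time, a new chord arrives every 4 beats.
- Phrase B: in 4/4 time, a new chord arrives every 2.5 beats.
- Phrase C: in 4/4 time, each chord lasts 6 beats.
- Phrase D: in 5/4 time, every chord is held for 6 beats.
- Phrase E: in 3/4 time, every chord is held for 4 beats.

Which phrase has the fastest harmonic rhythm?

A: 4 beats/bar ÷ 4 beats/chord = 1 chord/bar.
B: 4 beats/bar ÷ 2.5 beats/chord = 1.6 chords/bar.
C: 4 beats/bar ÷ 6 beats/chord = 2/3 chords/bar.
D: 5 beats/bar ÷ 6 beats/chord = 5/6 chords/bar.
E: 3 beats/bar ÷ 4 beats/chord = 0.75 chords/bar.
Fastest is B at 1.6 chords/bar.

Phrase B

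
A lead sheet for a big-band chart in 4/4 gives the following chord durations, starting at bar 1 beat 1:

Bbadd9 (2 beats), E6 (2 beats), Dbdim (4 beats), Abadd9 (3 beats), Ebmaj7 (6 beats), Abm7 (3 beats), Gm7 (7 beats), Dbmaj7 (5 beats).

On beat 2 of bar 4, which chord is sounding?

Beat 2 of bar 4 is beat (4−1)×4 + 2 = 14 overall.
Running totals: Bbadd9 ends at 2, E6 ends at 4, Dbdim ends at 8, Abadd9 ends at 11, Ebmaj7 ends at 17.
Beat 14 falls within Ebmaj7.

Ebmaj7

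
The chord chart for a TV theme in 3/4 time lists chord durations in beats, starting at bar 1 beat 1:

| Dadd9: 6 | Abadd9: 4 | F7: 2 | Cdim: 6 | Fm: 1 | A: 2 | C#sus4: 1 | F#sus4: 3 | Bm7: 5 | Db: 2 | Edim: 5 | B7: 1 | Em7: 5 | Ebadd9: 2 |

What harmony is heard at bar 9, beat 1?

Beat 1 of bar 9 is beat (9−1)×3 + 1 = 25 overall.
Running totals: Dadd9 ends at 6, Abadd9 ends at 10, F7 ends at 12, Cdim ends at 18, Fm ends at 19, A ends at 21, C#sus4 ends at 22, F#sus4 ends at 25.
Beat 25 falls within F#sus4.

F#sus4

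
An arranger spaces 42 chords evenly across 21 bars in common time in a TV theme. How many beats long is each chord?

2 beats

21 bars × 4 beats/bar = 84 beats total.
84 beats ÷ 42 chords = 2 beats per chord.
(That is a half note.)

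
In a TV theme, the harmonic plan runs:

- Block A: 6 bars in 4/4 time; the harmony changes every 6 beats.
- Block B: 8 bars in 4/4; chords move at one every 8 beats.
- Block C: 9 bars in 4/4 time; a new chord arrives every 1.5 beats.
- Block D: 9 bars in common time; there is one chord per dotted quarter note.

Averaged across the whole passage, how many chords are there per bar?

1.75 chords per bar

A: 6 bars of 4 beats is 24 beats; at 6 beats each that's 4 chords.
B: 8 bars of 4 beats is 32 beats; at 8 beats each that's 4 chords.
C: 9 bars of 4 beats is 36 beats; at 1.5 beats each that's 24 chords.
D: 9 bars of 4 beats is 36 beats; at 1.5 beats each that's 24 chords.
Overall: 56 chords over 32 bars → 56/32 = 1.75 chords per bar.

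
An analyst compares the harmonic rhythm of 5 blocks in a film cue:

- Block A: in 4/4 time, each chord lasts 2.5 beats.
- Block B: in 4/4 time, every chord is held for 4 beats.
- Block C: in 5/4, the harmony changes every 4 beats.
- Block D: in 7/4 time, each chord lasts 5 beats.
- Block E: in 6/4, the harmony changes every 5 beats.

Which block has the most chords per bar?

A: 4 beats/bar ÷ 2.5 beats/chord = 1.6 chords/bar.
B: 4 beats/bar ÷ 4 beats/chord = 1 chord/bar.
C: 5 beats/bar ÷ 4 beats/chord = 1.25 chords/bar.
D: 7 beats/bar ÷ 5 beats/chord = 1.4 chords/bar.
E: 6 beats/bar ÷ 5 beats/chord = 1.2 chords/bar.
Fastest is A at 1.6 chords/bar.

Block A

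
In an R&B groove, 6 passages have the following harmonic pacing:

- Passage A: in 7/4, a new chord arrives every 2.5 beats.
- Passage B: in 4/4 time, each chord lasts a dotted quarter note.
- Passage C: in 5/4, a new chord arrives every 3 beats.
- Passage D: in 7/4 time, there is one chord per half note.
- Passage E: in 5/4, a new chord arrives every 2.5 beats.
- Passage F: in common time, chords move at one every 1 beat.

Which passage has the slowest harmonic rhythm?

Passage C

A: each chord is 2.5 beats in 7/4, so 2.8 per bar.
B: each chord is 1.5 beats in 4/4, so 8/3 per bar.
C: each chord is 3 beats in 5/4, so 5/3 per bar.
D: each chord is 2 beats in 7/4, so 3.5 per bar.
E: each chord is 2.5 beats in 5/4, so 2 per bar.
F: each chord is 1 beat in 4/4, so 4 per bar.
Slowest is C at 5/3 chords/bar.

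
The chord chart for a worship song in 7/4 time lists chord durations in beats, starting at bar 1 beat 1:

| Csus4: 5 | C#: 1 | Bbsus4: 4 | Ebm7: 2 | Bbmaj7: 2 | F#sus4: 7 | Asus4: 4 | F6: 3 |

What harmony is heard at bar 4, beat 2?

Beat 2 of bar 4 is beat (4−1)×7 + 2 = 23 overall.
Running totals: Csus4 ends at 5, C# ends at 6, Bbsus4 ends at 10, Ebm7 ends at 12, Bbmaj7 ends at 14, F#sus4 ends at 21, Asus4 ends at 25.
Beat 23 falls within Asus4.

Asus4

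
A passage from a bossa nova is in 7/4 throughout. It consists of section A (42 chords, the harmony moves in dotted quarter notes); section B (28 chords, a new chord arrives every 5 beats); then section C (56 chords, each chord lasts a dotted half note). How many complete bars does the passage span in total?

53 bars

A: 42 × 1.5 = 63 beats = 9 bars.
B: 28 × 5 = 140 beats = 20 bars.
C: 56 × 3 = 168 beats = 24 bars.
Total: 9 + 20 + 24 = 53 bars.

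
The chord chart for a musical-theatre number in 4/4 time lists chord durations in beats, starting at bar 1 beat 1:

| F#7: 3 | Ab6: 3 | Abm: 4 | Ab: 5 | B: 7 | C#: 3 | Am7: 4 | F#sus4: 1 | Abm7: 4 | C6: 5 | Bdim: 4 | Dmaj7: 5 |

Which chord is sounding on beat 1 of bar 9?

Abm7

Beat 1 of bar 9 is beat (9−1)×4 + 1 = 33 overall.
Running totals: F#7 ends at 3, Ab6 ends at 6, Abm ends at 10, Ab ends at 15, B ends at 22, C# ends at 25, Am7 ends at 29, F#sus4 ends at 30, Abm7 ends at 34.
Beat 33 falls within Abm7.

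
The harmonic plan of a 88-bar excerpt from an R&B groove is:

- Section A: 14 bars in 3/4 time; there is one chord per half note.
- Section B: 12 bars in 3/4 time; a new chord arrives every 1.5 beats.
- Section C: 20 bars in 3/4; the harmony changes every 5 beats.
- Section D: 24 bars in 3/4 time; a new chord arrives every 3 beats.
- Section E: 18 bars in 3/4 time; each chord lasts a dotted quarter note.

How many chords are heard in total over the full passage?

117 chords

A: 14·3 = 42 beats, 42/2 = 21 chords.
B: 12·3 = 36 beats, 36/1.5 = 24 chords.
C: 20·3 = 60 beats, 60/5 = 12 chords.
D: 24·3 = 72 beats, 72/3 = 24 chords.
E: 18·3 = 54 beats, 54/1.5 = 36 chords.
Total: 21 + 24 + 12 + 24 + 36 = 117.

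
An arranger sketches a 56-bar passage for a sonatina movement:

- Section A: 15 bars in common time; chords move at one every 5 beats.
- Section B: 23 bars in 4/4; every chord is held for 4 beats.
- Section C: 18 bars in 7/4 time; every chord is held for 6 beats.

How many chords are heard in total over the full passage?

A: 15 bars × 4 beats = 60 beats; 5 beats/chord → 12 chords.
B: 23 bars × 4 beats = 92 beats; 4 beats/chord → 23 chords.
C: 18 bars × 7 beats = 126 beats; 6 beats/chord → 21 chords.
Total: 12 + 23 + 21 = 56.

56 chords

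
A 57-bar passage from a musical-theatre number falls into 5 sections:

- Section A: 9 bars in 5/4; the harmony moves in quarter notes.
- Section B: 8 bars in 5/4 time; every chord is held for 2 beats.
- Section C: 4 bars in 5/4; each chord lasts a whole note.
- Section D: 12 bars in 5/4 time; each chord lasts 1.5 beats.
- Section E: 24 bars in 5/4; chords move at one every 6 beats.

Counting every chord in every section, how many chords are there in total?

130 chords

A: 9·5 = 45 beats, 45/1 = 45 chords.
B: 8·5 = 40 beats, 40/2 = 20 chords.
C: 4·5 = 20 beats, 20/4 = 5 chords.
D: 12·5 = 60 beats, 60/1.5 = 40 chords.
E: 24·5 = 120 beats, 120/6 = 20 chords.
Total: 45 + 20 + 5 + 40 + 20 = 130.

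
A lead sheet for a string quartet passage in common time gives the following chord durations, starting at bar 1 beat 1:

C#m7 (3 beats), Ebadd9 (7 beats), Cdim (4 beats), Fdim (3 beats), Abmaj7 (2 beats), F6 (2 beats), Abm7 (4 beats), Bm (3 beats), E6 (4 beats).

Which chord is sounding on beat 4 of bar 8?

Beat 4 of bar 8 is beat (8−1)×4 + 4 = 32 overall.
Running totals: C#m7 ends at 3, Ebadd9 ends at 10, Cdim ends at 14, Fdim ends at 17, Abmaj7 ends at 19, F6 ends at 21, Abm7 ends at 25, Bm ends at 28, E6 ends at 32.
Beat 32 falls within E6.

E6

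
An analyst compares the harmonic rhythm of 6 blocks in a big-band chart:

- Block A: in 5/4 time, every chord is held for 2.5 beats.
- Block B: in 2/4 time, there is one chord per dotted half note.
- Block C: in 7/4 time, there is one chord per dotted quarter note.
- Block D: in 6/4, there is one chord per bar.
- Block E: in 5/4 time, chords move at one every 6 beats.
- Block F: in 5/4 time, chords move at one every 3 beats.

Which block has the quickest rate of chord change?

Block C

A: each chord is 2.5 beats in 5/4, so 2 per bar.
B: each chord is 3 beats in 2/4, so 2/3 per bar.
C: each chord is 1.5 beats in 7/4, so 14/3 per bar.
D: each chord is 6 beats in 6/4, so 1 per bar.
E: each chord is 6 beats in 5/4, so 5/6 per bar.
F: each chord is 3 beats in 5/4, so 5/3 per bar.
Fastest is C at 14/3 chords/bar.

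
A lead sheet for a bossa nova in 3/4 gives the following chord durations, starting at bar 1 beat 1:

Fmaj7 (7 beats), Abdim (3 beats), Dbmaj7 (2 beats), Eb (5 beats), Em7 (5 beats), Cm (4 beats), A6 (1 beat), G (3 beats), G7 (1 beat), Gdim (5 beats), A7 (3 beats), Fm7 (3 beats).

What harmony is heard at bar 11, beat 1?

G7

Beat 1 of bar 11 is beat (11−1)×3 + 1 = 31 overall.
Running totals: Fmaj7 ends at 7, Abdim ends at 10, Dbmaj7 ends at 12, Eb ends at 17, Em7 ends at 22, Cm ends at 26, A6 ends at 27, G ends at 30, G7 ends at 31.
Beat 31 falls within G7.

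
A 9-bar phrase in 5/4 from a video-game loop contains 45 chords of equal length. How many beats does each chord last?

9 bars × 5 beats/bar = 45 beats total.
45 beats ÷ 45 chords = 1 beats per chord.
(That is a quarter note.)

1 beat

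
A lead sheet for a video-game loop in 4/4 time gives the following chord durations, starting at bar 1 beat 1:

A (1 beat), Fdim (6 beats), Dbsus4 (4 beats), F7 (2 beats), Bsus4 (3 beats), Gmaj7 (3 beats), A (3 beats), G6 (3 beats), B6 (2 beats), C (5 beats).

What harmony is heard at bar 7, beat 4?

Beat 4 of bar 7 is beat (7−1)×4 + 4 = 28 overall.
Running totals: A ends at 1, Fdim ends at 7, Dbsus4 ends at 11, F7 ends at 13, Bsus4 ends at 16, Gmaj7 ends at 19, A ends at 22, G6 ends at 25, B6 ends at 27, C ends at 32.
Beat 28 falls within C.

C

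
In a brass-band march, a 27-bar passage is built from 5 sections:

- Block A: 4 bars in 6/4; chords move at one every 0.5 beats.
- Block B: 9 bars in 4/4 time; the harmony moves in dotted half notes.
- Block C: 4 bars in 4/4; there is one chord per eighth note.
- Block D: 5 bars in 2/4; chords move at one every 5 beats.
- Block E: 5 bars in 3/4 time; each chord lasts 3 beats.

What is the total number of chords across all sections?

99 chords

A: 4·6 = 24 beats, 24/0.5 = 48 chords.
B: 9·4 = 36 beats, 36/3 = 12 chords.
C: 4·4 = 16 beats, 16/0.5 = 32 chords.
D: 5·2 = 10 beats, 10/5 = 2 chords.
E: 5·3 = 15 beats, 15/3 = 5 chords.
Total: 48 + 12 + 32 + 2 + 5 = 99.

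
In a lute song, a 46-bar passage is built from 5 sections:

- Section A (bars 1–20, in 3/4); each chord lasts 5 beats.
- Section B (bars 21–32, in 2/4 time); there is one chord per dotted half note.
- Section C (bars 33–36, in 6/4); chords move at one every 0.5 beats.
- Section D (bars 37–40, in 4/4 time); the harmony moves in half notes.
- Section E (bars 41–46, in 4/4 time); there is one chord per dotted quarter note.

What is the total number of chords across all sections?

A: 20 bars × 3 beats = 60 beats; 5 beats/chord → 12 chords.
B: 12 bars × 2 beats = 24 beats; 3 beats/chord → 8 chords.
C: 4 bars × 6 beats = 24 beats; 0.5 beats/chord → 48 chords.
D: 4 bars × 4 beats = 16 beats; 2 beats/chord → 8 chords.
E: 6 bars × 4 beats = 24 beats; 1.5 beats/chord → 16 chords.
Total: 12 + 8 + 48 + 8 + 16 = 92.

92 chords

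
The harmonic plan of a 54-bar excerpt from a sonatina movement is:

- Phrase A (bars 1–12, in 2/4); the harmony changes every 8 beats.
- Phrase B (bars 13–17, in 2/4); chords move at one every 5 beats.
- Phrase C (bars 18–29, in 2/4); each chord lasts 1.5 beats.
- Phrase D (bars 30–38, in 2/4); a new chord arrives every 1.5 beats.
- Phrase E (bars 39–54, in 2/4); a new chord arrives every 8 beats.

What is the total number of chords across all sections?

A: 12 bars × 2 beats = 24 beats; 8 beats/chord → 3 chords.
B: 5 bars × 2 beats = 10 beats; 5 beats/chord → 2 chords.
C: 12 bars × 2 beats = 24 beats; 1.5 beats/chord → 16 chords.
D: 9 bars × 2 beats = 18 beats; 1.5 beats/chord → 12 chords.
E: 16 bars × 2 beats = 32 beats; 8 beats/chord → 4 chords.
Total: 3 + 2 + 16 + 12 + 4 = 37.

37 chords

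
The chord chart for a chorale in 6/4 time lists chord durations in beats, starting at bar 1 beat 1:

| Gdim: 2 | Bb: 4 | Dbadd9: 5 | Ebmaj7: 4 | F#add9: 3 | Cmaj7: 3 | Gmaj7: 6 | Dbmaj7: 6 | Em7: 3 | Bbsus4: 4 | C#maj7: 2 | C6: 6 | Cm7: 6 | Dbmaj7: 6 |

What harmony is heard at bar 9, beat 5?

Beat 5 of bar 9 is beat (9−1)×6 + 5 = 53 overall.
Running totals: Gdim ends at 2, Bb ends at 6, Dbadd9 ends at 11, Ebmaj7 ends at 15, F#add9 ends at 18, Cmaj7 ends at 21, Gmaj7 ends at 27, Dbmaj7 ends at 33, Em7 ends at 36, Bbsus4 ends at 40, C#maj7 ends at 42, C6 ends at 48, Cm7 ends at 54.
Beat 53 falls within Cm7.

Cm7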